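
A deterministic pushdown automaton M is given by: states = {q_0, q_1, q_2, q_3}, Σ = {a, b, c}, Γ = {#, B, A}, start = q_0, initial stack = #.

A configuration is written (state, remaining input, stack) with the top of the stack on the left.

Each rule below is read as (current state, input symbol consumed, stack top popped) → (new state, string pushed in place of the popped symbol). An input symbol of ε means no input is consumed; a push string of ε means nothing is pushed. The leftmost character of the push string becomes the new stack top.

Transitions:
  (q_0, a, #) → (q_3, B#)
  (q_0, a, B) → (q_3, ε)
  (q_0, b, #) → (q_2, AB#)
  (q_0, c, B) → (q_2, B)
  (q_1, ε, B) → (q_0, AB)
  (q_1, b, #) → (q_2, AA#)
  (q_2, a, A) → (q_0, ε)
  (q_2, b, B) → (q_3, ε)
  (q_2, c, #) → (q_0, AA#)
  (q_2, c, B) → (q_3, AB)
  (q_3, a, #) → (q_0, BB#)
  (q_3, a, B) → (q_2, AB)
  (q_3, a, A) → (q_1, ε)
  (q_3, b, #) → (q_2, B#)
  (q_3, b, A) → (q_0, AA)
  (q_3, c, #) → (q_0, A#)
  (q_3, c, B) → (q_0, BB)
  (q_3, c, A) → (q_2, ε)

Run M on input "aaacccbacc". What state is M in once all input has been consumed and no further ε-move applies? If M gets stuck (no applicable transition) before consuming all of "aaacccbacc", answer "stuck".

(q_0, aaacccbacc, #) ⊢ (q_3, aacccbacc, B#) ⊢ (q_2, acccbacc, AB#) ⊢ (q_0, cccbacc, B#) ⊢ (q_2, ccbacc, B#) ⊢ (q_3, cbacc, AB#) ⊢ (q_2, bacc, B#) ⊢ (q_3, acc, #) ⊢ (q_0, cc, BB#) ⊢ (q_2, c, BB#) ⊢ (q_3, ε, ABB#)
All input consumed; M is in state q_3.

q_3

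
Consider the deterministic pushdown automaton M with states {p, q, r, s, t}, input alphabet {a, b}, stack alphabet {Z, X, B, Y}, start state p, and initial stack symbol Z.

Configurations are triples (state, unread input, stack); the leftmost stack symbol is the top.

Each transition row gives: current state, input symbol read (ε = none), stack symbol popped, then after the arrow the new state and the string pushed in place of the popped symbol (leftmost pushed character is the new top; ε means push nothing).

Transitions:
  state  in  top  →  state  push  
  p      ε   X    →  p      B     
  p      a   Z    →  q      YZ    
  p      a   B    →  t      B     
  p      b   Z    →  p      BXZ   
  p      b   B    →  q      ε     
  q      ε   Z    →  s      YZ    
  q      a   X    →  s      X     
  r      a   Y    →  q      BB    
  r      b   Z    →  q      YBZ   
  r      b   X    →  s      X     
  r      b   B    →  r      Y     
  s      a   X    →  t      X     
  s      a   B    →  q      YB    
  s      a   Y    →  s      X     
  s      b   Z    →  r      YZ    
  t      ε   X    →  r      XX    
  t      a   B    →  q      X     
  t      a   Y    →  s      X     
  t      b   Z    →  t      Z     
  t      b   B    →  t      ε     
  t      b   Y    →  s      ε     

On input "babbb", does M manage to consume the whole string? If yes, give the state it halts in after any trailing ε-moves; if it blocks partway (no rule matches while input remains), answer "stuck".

stuck

(p, babbb, Z) ⊢ (p, abbb, BXZ) ⊢ (t, bbb, BXZ) ⊢ (t, bb, XZ) ⊢ (r, bb, XXZ) ⊢ (s, b, XXZ)
No transition for (s, b, top X); M blocks with input b remaining.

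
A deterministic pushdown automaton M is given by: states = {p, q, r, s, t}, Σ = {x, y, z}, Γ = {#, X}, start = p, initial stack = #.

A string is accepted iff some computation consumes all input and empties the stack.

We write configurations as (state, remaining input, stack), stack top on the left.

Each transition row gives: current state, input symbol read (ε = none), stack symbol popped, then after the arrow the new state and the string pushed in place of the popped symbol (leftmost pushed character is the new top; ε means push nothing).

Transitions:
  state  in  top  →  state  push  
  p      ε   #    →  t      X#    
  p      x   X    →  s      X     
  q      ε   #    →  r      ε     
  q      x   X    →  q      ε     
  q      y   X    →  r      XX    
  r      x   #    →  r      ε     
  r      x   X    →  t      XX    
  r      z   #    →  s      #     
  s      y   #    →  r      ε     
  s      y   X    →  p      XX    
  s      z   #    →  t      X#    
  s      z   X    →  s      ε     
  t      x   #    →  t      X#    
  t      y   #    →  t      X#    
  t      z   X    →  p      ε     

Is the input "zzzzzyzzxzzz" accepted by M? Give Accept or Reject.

Reject

(p, zzzzzyzzxzzz, #) ⊢ (t, zzzzzyzzxzzz, X#) ⊢ (p, zzzzyzzxzzz, #) ⊢ (t, zzzzyzzxzzz, X#) ⊢ (p, zzzyzzxzzz, #) ⊢ (t, zzzyzzxzzz, X#) ⊢ (p, zzyzzxzzz, #) ⊢ (t, zzyzzxzzz, X#) ⊢ (p, zyzzxzzz, #) ⊢ (t, zyzzxzzz, X#) ⊢ (p, yzzxzzz, #) ⊢ (t, yzzxzzz, X#)
No transition applies at (t, yzzxzzz, X#); input not fully consumed.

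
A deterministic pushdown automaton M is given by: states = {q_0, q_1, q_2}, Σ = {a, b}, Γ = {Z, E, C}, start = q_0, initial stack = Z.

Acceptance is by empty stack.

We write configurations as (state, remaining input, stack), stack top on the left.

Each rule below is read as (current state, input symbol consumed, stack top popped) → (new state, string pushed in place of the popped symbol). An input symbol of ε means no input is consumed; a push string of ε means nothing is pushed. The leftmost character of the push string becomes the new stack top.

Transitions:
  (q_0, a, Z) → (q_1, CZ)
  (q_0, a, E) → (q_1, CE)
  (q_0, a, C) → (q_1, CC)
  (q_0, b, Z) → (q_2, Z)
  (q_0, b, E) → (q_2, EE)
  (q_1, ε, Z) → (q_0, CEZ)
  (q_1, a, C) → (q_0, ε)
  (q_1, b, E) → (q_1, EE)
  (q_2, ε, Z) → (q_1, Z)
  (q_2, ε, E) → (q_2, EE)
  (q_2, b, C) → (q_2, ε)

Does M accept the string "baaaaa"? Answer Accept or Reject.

(q_0, baaaaa, Z) ⊢ (q_2, aaaaa, Z) ⊢ (q_1, aaaaa, Z) ⊢ (q_0, aaaaa, CEZ) ⊢ (q_1, aaaa, CCEZ) ⊢ (q_0, aaa, CEZ) ⊢ (q_1, aa, CCEZ) ⊢ (q_0, a, CEZ) ⊢ (q_1, ε, CCEZ)
All input consumed; stack is CCEZ, not empty, and no further ε-move applies.

Reject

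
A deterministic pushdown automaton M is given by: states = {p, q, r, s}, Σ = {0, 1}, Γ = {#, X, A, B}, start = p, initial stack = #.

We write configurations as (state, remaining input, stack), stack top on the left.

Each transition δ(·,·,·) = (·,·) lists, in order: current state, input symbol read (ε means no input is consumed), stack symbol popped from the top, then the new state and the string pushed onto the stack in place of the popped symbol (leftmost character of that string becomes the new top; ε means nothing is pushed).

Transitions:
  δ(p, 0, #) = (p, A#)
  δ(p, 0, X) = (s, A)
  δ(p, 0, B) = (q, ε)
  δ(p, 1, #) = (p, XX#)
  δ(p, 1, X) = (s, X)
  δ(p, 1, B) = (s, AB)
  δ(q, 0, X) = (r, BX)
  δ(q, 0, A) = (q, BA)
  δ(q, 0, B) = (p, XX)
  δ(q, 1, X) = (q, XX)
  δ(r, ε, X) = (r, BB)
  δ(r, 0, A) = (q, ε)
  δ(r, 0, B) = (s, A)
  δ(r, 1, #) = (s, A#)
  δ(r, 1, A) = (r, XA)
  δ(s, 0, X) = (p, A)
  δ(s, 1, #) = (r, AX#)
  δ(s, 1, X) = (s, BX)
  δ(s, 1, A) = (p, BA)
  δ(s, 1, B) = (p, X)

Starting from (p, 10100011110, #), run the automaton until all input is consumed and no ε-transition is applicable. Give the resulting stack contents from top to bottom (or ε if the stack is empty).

(p, 10100011110, #) ⊢ (p, 0100011110, XX#) ⊢ (s, 100011110, AX#) ⊢ (p, 00011110, BAX#) ⊢ (q, 0011110, AX#) ⊢ (q, 011110, BAX#) ⊢ (p, 11110, XXAX#) ⊢ (s, 1110, XXAX#) ⊢ (s, 110, BXXAX#) ⊢ (p, 10, XXXAX#) ⊢ (s, 0, XXXAX#) ⊢ (p, ε, AXXAX#)
All input consumed in state p with stack AXXAX#.

AXXAX#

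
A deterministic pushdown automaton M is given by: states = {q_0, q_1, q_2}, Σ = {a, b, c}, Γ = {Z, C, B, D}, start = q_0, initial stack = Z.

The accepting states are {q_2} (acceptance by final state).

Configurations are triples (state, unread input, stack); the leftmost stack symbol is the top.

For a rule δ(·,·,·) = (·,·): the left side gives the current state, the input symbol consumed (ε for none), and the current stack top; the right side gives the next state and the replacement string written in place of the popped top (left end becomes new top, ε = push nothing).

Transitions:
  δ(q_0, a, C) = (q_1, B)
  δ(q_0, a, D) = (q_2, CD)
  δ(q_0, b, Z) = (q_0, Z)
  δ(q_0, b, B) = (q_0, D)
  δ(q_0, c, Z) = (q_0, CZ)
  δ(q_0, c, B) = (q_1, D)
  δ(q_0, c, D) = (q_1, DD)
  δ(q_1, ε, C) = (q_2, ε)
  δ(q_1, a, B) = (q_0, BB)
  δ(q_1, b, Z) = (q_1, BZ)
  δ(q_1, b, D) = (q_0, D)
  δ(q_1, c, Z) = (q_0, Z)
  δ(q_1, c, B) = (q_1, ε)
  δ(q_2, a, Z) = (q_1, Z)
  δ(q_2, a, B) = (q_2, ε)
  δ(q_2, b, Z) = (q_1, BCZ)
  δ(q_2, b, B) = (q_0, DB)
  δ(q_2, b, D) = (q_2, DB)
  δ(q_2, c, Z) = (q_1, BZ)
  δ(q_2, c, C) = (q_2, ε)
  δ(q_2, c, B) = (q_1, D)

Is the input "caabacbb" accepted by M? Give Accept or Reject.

(q_0, caabacbb, Z) ⊢ (q_0, aabacbb, CZ) ⊢ (q_1, abacbb, BZ) ⊢ (q_0, bacbb, BBZ) ⊢ (q_0, acbb, DBZ) ⊢ (q_2, cbb, CDBZ) ⊢ (q_2, bb, DBZ) ⊢ (q_2, b, DBBZ) ⊢ (q_2, ε, DBBBZ)
All input consumed; state q_2 ∈ F.

Accept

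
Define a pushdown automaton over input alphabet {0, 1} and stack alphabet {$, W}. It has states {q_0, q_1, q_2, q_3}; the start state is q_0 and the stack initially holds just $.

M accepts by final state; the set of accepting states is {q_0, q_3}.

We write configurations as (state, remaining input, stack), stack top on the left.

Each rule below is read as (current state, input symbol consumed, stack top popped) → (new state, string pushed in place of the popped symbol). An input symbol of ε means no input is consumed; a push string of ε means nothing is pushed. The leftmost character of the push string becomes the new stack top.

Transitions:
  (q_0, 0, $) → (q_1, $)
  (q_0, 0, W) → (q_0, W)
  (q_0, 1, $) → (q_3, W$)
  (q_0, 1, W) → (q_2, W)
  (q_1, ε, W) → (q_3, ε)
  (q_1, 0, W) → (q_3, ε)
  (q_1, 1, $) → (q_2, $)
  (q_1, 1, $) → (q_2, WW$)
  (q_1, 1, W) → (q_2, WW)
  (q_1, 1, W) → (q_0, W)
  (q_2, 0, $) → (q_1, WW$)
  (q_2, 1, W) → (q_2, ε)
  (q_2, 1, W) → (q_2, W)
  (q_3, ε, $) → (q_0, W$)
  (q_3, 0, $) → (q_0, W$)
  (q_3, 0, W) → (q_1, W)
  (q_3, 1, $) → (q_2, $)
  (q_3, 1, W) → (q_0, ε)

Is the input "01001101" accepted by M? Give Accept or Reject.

One accepting computation: (q_0, 01001101, $) ⊢ (q_1, 1001101, $) ⊢ (q_2, 001101, $) ⊢ (q_1, 01101, WW$) ⊢ (q_3, 1101, W$) ⊢ (q_0, 101, $) ⊢ (q_3, 01, W$) ⊢ (q_1, 1, W$) ⊢ (q_0, ε, W$)
All input consumed and state q_0 ∈ F.

Accept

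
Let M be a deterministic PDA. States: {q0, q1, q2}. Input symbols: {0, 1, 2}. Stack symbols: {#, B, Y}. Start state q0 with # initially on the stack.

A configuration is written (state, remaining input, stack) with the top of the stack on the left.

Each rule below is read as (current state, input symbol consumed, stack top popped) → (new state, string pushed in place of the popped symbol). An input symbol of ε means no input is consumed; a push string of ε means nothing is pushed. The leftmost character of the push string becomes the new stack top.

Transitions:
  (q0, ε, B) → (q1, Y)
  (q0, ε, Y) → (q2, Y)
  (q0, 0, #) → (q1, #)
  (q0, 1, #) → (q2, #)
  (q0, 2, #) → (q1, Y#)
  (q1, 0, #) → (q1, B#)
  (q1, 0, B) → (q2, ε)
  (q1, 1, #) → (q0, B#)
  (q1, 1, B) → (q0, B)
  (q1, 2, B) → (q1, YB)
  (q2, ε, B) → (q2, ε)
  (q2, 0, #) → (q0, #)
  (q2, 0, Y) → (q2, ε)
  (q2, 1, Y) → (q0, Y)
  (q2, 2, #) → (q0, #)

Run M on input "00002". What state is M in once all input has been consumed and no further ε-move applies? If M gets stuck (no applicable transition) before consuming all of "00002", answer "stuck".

q1

(q0, 00002, #)
  read 0, top #: go to q1, push # → (q1, 0002, #)
  read 0, top #: go to q1, push B# → (q1, 002, B#)
  read 0, top B: go to q2, push ε → (q2, 02, #)
  read 0, top #: go to q0, push # → (q0, 2, #)
  read 2, top #: go to q1, push Y# → (q1, ε, Y#)
All input consumed; M is in state q1.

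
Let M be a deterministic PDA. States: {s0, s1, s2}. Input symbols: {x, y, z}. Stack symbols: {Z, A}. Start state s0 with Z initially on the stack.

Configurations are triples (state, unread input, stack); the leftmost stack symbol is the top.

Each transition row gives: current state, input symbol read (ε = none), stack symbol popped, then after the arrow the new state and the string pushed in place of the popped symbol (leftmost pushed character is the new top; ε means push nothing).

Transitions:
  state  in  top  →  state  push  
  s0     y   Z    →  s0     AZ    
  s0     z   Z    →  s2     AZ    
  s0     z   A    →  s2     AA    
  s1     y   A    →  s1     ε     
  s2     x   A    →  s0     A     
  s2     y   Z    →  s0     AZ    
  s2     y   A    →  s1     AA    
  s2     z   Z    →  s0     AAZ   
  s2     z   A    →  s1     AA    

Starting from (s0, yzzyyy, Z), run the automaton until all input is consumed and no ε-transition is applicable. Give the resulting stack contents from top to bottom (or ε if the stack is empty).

(s0, yzzyyy, Z)
  read y, top Z: go to s0, push AZ → (s0, zzyyy, AZ)
  read z, top A: go to s2, push AA → (s2, zyyy, AAZ)
  read z, top A: go to s1, push AA → (s1, yyy, AAAZ)
  read y, top A: go to s1, push ε → (s1, yy, AAZ)
  read y, top A: go to s1, push ε → (s1, y, AZ)
  read y, top A: go to s1, push ε → (s1, ε, Z)
All input consumed in state s1 with stack Z.

Z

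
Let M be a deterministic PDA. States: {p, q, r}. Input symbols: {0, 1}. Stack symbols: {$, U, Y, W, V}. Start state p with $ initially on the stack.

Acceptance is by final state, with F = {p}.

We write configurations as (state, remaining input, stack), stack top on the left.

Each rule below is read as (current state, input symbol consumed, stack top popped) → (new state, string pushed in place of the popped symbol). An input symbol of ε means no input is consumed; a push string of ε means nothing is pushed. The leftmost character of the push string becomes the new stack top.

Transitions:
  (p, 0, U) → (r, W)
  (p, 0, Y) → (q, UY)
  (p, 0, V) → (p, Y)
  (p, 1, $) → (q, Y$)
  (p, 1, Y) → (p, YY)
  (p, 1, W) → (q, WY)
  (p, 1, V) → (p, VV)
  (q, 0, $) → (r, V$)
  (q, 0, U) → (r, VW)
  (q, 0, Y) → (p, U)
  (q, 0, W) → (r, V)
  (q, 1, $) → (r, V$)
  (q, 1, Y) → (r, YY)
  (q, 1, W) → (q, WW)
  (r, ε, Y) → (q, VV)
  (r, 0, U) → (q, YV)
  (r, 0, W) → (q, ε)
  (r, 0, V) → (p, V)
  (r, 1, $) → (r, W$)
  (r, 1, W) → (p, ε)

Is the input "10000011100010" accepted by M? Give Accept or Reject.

(p, 10000011100010, $) ⊢ (q, 0000011100010, Y$) ⊢ (p, 000011100010, U$) ⊢ (r, 00011100010, W$) ⊢ (q, 0011100010, $) ⊢ (r, 011100010, V$) ⊢ (p, 11100010, V$) ⊢ (p, 1100010, VV$) ⊢ (p, 100010, VVV$) ⊢ (p, 00010, VVVV$) ⊢ (p, 0010, YVVV$) ⊢ (q, 010, UYVVV$) ⊢ (r, 10, VWYVVV$)
No transition applies at (r, 10, VWYVVV$); input not fully consumed.

Reject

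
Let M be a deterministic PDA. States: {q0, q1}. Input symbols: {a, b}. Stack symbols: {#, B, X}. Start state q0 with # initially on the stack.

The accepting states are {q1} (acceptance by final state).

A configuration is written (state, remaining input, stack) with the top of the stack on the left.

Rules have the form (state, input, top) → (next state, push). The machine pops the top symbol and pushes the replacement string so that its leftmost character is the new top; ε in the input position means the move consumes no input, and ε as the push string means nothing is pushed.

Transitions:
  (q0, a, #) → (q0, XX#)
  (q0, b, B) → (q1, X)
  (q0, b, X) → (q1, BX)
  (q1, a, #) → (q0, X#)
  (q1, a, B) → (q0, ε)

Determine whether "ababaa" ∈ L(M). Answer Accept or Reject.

(q0, ababaa, #)
  read a, top #: go to q0, push XX# → (q0, babaa, XX#)
  read b, top X: go to q1, push BX → (q1, abaa, BXX#)
  read a, top B: go to q0, push ε → (q0, baa, XX#)
  read b, top X: go to q1, push BX → (q1, aa, BXX#)
  read a, top B: go to q0, push ε → (q0, a, XX#)
No transition applies at (q0, a, XX#); input not fully consumed.

Reject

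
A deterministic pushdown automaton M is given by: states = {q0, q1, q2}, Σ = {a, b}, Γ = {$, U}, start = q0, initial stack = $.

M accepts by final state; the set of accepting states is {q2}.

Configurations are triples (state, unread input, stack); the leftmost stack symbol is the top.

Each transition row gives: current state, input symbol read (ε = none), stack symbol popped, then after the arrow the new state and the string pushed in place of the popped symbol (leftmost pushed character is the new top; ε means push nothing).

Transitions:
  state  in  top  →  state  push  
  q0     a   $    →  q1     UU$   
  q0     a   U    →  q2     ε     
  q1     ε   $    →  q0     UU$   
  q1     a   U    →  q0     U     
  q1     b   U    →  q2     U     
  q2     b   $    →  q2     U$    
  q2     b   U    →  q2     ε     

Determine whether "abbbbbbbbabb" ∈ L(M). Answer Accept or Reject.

(q0, abbbbbbbbabb, $)
  read a, top $: go to q1, push UU$ → (q1, bbbbbbbbabb, UU$)
  read b, top U: go to q2, push U → (q2, bbbbbbbabb, UU$)
  read b, top U: go to q2, push ε → (q2, bbbbbbabb, U$)
  read b, top U: go to q2, push ε → (q2, bbbbbabb, $)
  read b, top $: go to q2, push U$ → (q2, bbbbabb, U$)
  read b, top U: go to q2, push ε → (q2, bbbabb, $)
  read b, top $: go to q2, push U$ → (q2, bbabb, U$)
  read b, top U: go to q2, push ε → (q2, babb, $)
  read b, top $: go to q2, push U$ → (q2, abb, U$)
No transition applies at (q2, abb, U$); input not fully consumed.

Reject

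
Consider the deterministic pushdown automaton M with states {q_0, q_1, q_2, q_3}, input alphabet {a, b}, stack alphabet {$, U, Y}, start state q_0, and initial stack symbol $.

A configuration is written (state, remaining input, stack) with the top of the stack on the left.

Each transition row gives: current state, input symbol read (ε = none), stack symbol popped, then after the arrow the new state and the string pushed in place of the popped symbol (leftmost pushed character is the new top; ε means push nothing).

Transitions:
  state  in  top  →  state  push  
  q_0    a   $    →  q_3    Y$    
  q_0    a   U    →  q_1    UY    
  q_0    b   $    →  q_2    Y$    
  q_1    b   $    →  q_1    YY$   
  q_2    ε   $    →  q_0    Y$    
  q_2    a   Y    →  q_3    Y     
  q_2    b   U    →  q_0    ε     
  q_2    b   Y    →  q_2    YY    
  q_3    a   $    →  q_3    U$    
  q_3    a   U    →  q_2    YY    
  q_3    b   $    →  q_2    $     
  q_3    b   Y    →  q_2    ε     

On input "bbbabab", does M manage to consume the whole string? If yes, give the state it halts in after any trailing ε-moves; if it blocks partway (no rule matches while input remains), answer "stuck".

q_2

(q_0, bbbabab, $)
  read b, top $: go to q_2, push Y$ → (q_2, bbabab, Y$)
  read b, top Y: go to q_2, push YY → (q_2, babab, YY$)
  read b, top Y: go to q_2, push YY → (q_2, abab, YYY$)
  read a, top Y: go to q_3, push Y → (q_3, bab, YYY$)
  read b, top Y: go to q_2, push ε → (q_2, ab, YY$)
  read a, top Y: go to q_3, push Y → (q_3, b, YY$)
  read b, top Y: go to q_2, push ε → (q_2, ε, Y$)
All input consumed; M is in state q_2.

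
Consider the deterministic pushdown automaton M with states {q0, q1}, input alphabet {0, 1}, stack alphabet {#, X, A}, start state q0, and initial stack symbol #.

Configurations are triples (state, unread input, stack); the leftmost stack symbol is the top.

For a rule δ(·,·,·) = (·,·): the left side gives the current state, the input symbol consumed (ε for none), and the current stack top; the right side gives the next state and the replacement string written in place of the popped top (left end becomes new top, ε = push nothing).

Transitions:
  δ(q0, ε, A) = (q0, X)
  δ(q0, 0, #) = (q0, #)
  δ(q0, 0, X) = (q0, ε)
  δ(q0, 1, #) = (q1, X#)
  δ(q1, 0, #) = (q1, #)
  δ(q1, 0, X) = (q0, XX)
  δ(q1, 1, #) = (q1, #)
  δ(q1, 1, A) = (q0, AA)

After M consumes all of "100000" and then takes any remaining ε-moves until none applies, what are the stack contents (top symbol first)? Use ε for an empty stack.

#

(q0, 100000, #) ⊢ (q1, 00000, X#) ⊢ (q0, 0000, XX#) ⊢ (q0, 000, X#) ⊢ (q0, 00, #) ⊢ (q0, 0, #) ⊢ (q0, ε, #)
All input consumed in state q0 with stack #.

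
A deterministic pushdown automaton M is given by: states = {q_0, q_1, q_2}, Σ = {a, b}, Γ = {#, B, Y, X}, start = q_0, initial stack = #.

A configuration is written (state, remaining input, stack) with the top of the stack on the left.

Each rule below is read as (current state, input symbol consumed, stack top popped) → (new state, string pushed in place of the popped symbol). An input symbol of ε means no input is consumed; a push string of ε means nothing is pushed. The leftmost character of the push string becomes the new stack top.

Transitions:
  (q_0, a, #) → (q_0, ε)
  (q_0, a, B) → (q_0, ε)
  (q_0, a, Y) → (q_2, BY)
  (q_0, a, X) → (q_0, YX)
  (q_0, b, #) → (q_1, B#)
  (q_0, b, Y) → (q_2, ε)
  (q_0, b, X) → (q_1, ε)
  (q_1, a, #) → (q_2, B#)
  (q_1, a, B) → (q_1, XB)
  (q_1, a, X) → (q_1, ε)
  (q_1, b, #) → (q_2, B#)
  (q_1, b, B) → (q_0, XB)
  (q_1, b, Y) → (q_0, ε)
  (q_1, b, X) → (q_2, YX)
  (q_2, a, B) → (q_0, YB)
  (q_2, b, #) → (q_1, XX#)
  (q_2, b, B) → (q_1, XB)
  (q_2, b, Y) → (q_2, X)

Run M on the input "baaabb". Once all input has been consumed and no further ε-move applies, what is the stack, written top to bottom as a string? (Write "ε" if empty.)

XXB#

(q_0, baaabb, #) ⊢ (q_1, aaabb, B#) ⊢ (q_1, aabb, XB#) ⊢ (q_1, abb, B#) ⊢ (q_1, bb, XB#) ⊢ (q_2, b, YXB#) ⊢ (q_2, ε, XXB#)
All input consumed in state q_2 with stack XXB#.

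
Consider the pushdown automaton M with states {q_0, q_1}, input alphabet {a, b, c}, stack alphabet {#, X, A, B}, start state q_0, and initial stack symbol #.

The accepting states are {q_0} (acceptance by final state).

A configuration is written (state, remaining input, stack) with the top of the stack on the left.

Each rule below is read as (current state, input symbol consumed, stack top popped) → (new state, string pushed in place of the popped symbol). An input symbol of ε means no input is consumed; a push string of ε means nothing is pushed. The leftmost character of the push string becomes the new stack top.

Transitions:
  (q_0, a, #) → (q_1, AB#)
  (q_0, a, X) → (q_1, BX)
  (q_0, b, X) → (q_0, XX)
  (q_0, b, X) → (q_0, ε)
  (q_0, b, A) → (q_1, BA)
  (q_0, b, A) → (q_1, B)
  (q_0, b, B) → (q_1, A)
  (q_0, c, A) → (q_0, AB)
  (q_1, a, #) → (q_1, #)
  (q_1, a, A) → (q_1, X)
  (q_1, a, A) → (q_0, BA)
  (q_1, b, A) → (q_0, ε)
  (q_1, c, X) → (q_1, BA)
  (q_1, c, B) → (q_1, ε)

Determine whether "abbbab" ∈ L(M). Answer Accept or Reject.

Accept

One accepting computation: (q_0, abbbab, #) ⊢ (q_1, bbbab, AB#) ⊢ (q_0, bbab, B#) ⊢ (q_1, bab, A#) ⊢ (q_0, ab, #) ⊢ (q_1, b, AB#) ⊢ (q_0, ε, B#)
All input consumed and state q_0 ∈ F.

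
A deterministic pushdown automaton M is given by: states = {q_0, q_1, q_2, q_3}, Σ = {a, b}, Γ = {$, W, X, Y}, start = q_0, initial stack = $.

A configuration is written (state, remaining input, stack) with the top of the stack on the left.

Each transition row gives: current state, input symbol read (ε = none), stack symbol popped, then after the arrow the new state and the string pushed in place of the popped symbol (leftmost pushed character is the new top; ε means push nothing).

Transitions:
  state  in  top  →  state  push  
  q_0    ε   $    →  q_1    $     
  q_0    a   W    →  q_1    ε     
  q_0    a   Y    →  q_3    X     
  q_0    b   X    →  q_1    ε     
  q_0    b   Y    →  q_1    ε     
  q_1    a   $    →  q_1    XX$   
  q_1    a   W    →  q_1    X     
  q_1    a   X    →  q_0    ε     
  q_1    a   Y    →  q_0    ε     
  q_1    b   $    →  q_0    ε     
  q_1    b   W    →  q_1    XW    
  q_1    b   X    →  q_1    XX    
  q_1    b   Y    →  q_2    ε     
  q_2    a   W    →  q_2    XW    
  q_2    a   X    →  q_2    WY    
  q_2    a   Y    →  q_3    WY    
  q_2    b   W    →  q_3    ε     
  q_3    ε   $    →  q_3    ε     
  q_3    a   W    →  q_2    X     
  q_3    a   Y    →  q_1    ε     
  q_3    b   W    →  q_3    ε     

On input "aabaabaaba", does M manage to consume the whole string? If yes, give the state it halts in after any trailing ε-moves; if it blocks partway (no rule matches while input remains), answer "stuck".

(q_0, aabaabaaba, $)
  ε-move, top $: go to q_1, push $ → (q_1, aabaabaaba, $)
  read a, top $: go to q_1, push XX$ → (q_1, abaabaaba, XX$)
  read a, top X: go to q_0, push ε → (q_0, baabaaba, X$)
  read b, top X: go to q_1, push ε → (q_1, aabaaba, $)
  read a, top $: go to q_1, push XX$ → (q_1, abaaba, XX$)
  read a, top X: go to q_0, push ε → (q_0, baaba, X$)
  read b, top X: go to q_1, push ε → (q_1, aaba, $)
  read a, top $: go to q_1, push XX$ → (q_1, aba, XX$)
  read a, top X: go to q_0, push ε → (q_0, ba, X$)
  read b, top X: go to q_1, push ε → (q_1, a, $)
  read a, top $: go to q_1, push XX$ → (q_1, ε, XX$)
All input consumed; M is in state q_1.

q_1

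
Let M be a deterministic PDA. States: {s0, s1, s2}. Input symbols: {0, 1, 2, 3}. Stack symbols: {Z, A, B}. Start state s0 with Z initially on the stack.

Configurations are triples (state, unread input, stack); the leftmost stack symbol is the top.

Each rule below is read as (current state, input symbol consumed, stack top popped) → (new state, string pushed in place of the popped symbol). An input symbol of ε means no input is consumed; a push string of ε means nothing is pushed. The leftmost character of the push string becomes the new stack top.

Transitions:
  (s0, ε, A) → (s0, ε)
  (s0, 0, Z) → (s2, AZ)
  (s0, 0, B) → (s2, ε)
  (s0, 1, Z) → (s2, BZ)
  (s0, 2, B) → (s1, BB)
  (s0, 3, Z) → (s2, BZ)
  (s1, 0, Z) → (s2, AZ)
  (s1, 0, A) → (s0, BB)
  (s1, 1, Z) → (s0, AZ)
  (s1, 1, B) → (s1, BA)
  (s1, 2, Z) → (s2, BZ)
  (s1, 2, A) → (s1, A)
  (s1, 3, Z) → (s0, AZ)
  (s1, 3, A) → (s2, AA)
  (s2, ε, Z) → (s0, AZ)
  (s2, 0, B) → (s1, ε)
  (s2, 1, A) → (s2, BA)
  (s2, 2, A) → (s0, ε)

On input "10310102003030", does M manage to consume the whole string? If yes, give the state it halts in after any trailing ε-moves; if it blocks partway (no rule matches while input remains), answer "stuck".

stuck

(s0, 10310102003030, Z)
  read 1, top Z: go to s2, push BZ → (s2, 0310102003030, BZ)
  read 0, top B: go to s1, push ε → (s1, 310102003030, Z)
  read 3, top Z: go to s0, push AZ → (s0, 10102003030, AZ)
  ε-move, top A: go to s0, push ε → (s0, 10102003030, Z)
  read 1, top Z: go to s2, push BZ → (s2, 0102003030, BZ)
  read 0, top B: go to s1, push ε → (s1, 102003030, Z)
  read 1, top Z: go to s0, push AZ → (s0, 02003030, AZ)
  ε-move, top A: go to s0, push ε → (s0, 02003030, Z)
  read 0, top Z: go to s2, push AZ → (s2, 2003030, AZ)
  read 2, top A: go to s0, push ε → (s0, 003030, Z)
  read 0, top Z: go to s2, push AZ → (s2, 03030, AZ)
No transition for (s2, 0, top A); M blocks with input 03030 remaining.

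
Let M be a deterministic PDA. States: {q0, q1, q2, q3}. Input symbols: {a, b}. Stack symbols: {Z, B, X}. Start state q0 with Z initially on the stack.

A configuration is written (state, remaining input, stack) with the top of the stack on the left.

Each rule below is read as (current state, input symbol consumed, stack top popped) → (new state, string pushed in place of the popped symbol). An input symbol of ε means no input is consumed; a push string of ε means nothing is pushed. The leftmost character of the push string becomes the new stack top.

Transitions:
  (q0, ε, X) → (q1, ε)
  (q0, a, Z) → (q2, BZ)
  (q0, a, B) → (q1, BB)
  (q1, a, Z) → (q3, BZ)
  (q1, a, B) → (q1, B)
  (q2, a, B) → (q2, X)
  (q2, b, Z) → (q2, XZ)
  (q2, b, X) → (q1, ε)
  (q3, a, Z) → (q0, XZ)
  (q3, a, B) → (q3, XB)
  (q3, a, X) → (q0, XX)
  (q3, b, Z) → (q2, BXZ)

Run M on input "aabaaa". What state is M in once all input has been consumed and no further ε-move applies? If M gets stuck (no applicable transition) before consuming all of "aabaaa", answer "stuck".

(q0, aabaaa, Z)
  read a, top Z: go to q2, push BZ → (q2, abaaa, BZ)
  read a, top B: go to q2, push X → (q2, baaa, XZ)
  read b, top X: go to q1, push ε → (q1, aaa, Z)
  read a, top Z: go to q3, push BZ → (q3, aa, BZ)
  read a, top B: go to q3, push XB → (q3, a, XBZ)
  read a, top X: go to q0, push XX → (q0, ε, XXBZ)
  ε-move, top X: go to q1, push ε → (q1, ε, XBZ)
All input consumed; M is in state q1.

q1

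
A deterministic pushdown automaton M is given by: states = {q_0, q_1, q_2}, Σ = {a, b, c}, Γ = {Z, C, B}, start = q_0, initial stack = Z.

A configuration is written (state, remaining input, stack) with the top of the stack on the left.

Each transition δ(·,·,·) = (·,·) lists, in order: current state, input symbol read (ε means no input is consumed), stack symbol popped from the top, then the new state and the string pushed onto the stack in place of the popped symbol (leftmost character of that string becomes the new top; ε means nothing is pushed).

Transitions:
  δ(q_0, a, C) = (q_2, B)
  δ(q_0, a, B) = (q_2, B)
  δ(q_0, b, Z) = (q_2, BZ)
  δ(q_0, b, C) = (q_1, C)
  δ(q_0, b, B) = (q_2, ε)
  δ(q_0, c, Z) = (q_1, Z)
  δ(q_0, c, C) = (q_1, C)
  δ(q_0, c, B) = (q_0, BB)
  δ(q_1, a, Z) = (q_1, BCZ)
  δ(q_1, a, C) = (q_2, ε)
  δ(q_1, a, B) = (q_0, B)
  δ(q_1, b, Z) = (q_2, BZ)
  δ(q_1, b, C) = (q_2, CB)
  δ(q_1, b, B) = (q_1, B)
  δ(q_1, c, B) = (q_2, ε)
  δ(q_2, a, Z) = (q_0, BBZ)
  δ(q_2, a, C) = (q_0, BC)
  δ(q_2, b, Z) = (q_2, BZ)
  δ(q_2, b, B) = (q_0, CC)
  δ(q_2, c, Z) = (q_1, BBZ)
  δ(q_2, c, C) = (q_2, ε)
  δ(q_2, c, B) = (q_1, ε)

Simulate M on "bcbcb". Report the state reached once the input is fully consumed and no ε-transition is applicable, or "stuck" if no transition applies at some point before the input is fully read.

q_2

(q_0, bcbcb, Z) ⊢ (q_2, cbcb, BZ) ⊢ (q_1, bcb, Z) ⊢ (q_2, cb, BZ) ⊢ (q_1, b, Z) ⊢ (q_2, ε, BZ)
All input consumed; M is in state q_2.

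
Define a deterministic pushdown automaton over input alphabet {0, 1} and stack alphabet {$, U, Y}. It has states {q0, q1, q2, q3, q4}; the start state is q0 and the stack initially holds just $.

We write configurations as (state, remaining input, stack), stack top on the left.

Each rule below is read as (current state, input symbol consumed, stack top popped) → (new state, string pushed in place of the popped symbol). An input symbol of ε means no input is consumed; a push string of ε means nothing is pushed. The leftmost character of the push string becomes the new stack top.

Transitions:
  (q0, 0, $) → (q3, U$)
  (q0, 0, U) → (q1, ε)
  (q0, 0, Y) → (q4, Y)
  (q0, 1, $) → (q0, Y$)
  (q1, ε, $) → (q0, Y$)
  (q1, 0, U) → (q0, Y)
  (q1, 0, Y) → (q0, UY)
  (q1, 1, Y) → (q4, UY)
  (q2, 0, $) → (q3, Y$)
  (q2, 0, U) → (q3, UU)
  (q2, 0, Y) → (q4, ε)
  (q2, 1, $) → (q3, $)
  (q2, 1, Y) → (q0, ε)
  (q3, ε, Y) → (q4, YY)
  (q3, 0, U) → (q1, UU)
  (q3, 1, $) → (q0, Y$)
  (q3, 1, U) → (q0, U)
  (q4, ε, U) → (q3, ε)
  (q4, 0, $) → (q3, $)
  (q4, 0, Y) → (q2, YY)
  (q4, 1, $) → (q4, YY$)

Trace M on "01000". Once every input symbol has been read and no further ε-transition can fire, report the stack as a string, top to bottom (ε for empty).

(q0, 01000, $)
  read 0, top $: go to q3, push U$ → (q3, 1000, U$)
  read 1, top U: go to q0, push U → (q0, 000, U$)
  read 0, top U: go to q1, push ε → (q1, 00, $)
  ε-move, top $: go to q0, push Y$ → (q0, 00, Y$)
  read 0, top Y: go to q4, push Y → (q4, 0, Y$)
  read 0, top Y: go to q2, push YY → (q2, ε, YY$)
All input consumed in state q2 with stack YY$.

YY$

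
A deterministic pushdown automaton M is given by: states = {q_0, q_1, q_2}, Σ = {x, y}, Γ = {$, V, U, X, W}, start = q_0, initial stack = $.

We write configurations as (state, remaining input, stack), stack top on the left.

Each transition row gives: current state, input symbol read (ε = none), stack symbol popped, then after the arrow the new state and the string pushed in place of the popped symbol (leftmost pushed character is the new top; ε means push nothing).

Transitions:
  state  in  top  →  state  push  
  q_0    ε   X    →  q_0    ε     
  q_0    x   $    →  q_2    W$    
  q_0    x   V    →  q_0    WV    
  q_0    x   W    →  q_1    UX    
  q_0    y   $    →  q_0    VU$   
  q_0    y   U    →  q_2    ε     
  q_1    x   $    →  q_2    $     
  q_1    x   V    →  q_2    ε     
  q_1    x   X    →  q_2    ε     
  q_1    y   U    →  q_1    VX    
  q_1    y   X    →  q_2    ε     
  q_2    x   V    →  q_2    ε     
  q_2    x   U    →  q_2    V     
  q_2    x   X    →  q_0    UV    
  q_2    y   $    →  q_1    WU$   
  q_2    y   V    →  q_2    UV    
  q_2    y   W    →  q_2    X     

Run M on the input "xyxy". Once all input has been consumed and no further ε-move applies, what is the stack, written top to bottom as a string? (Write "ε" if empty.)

V$

(q_0, xyxy, $) ⊢ (q_2, yxy, W$) ⊢ (q_2, xy, X$) ⊢ (q_0, y, UV$) ⊢ (q_2, ε, V$)
All input consumed in state q_2 with stack V$.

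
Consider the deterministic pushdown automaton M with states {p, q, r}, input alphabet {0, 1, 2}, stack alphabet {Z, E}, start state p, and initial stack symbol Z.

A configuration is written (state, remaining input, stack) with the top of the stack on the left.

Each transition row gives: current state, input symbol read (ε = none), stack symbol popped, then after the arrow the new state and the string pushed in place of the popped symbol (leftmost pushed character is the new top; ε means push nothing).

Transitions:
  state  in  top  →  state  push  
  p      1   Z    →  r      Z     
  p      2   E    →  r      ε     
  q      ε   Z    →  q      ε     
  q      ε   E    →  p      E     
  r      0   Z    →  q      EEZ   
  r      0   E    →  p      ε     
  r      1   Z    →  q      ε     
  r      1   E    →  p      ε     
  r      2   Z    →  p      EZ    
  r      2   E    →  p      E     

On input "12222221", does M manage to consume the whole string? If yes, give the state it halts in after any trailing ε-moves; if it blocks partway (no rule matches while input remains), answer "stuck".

(p, 12222221, Z) ⊢ (r, 2222221, Z) ⊢ (p, 222221, EZ) ⊢ (r, 22221, Z) ⊢ (p, 2221, EZ) ⊢ (r, 221, Z) ⊢ (p, 21, EZ) ⊢ (r, 1, Z) ⊢ (q, ε, ε)
All input consumed; M is in state q.

q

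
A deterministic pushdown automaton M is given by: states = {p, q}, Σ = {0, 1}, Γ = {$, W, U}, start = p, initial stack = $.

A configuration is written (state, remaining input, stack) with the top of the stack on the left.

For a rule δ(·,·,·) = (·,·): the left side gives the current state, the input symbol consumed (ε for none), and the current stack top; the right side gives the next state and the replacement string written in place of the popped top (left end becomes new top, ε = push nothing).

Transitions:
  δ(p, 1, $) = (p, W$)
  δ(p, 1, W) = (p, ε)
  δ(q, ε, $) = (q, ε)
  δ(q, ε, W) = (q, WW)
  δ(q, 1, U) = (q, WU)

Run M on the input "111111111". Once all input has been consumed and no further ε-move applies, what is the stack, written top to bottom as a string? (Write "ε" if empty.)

(p, 111111111, $) ⊢ (p, 11111111, W$) ⊢ (p, 1111111, $) ⊢ (p, 111111, W$) ⊢ (p, 11111, $) ⊢ (p, 1111, W$) ⊢ (p, 111, $) ⊢ (p, 11, W$) ⊢ (p, 1, $) ⊢ (p, ε, W$)
All input consumed in state p with stack W$.

W$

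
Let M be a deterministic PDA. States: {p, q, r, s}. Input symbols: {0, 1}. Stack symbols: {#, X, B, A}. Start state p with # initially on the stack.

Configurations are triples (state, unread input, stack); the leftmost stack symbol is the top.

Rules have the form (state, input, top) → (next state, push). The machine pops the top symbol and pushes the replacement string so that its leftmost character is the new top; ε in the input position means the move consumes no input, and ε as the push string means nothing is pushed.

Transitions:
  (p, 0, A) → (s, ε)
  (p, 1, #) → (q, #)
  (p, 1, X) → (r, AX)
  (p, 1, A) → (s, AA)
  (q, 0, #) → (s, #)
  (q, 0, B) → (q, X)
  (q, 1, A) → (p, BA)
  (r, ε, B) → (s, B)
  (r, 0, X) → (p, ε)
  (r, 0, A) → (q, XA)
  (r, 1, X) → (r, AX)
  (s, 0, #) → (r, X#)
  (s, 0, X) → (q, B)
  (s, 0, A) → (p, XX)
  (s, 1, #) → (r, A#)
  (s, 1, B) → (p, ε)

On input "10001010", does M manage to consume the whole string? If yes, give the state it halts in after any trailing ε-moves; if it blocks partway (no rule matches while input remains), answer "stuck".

(p, 10001010, #)
  read 1, top #: go to q, push # → (q, 0001010, #)
  read 0, top #: go to s, push # → (s, 001010, #)
  read 0, top #: go to r, push X# → (r, 01010, X#)
  read 0, top X: go to p, push ε → (p, 1010, #)
  read 1, top #: go to q, push # → (q, 010, #)
  read 0, top #: go to s, push # → (s, 10, #)
  read 1, top #: go to r, push A# → (r, 0, A#)
  read 0, top A: go to q, push XA → (q, ε, XA#)
All input consumed; M is in state q.

q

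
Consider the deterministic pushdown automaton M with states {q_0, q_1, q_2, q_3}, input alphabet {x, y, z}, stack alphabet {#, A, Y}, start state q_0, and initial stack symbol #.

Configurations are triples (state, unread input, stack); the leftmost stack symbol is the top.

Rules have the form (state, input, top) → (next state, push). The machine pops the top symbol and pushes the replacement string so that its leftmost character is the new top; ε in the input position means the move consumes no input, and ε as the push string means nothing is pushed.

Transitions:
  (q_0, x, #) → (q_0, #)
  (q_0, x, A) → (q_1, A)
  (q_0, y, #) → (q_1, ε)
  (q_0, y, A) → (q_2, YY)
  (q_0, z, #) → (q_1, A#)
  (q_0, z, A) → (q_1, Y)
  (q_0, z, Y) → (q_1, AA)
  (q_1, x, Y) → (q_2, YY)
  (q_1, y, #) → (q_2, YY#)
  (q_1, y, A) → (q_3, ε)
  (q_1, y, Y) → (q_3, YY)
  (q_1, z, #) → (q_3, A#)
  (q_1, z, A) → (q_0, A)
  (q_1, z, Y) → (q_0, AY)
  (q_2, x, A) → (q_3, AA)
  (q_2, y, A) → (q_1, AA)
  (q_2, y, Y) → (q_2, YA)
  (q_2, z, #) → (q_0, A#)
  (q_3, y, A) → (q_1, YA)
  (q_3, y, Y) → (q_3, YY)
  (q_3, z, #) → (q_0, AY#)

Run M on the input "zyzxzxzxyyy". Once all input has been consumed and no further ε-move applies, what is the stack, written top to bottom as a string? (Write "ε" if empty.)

(q_0, zyzxzxzxyyy, #)
  read z, top #: go to q_1, push A# → (q_1, yzxzxzxyyy, A#)
  read y, top A: go to q_3, push ε → (q_3, zxzxzxyyy, #)
  read z, top #: go to q_0, push AY# → (q_0, xzxzxyyy, AY#)
  read x, top A: go to q_1, push A → (q_1, zxzxyyy, AY#)
  read z, top A: go to q_0, push A → (q_0, xzxyyy, AY#)
  read x, top A: go to q_1, push A → (q_1, zxyyy, AY#)
  read z, top A: go to q_0, push A → (q_0, xyyy, AY#)
  read x, top A: go to q_1, push A → (q_1, yyy, AY#)
  read y, top A: go to q_3, push ε → (q_3, yy, Y#)
  read y, top Y: go to q_3, push YY → (q_3, y, YY#)
  read y, top Y: go to q_3, push YY → (q_3, ε, YYY#)
All input consumed in state q_3 with stack YYY#.

YYY#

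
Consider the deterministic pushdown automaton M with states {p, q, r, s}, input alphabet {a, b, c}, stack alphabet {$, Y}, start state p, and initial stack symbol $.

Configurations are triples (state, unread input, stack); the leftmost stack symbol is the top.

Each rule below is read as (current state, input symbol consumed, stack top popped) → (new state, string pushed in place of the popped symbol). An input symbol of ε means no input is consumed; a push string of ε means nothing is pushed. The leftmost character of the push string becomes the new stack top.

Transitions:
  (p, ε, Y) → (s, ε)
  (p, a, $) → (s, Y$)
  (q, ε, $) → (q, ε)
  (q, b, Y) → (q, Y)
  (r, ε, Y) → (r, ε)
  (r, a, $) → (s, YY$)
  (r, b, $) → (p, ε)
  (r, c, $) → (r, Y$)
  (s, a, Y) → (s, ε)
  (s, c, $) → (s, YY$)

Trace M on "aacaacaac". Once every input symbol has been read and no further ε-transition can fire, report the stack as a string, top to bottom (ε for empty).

YY$

(p, aacaacaac, $)
  read a, top $: go to s, push Y$ → (s, acaacaac, Y$)
  read a, top Y: go to s, push ε → (s, caacaac, $)
  read c, top $: go to s, push YY$ → (s, aacaac, YY$)
  read a, top Y: go to s, push ε → (s, acaac, Y$)
  read a, top Y: go to s, push ε → (s, caac, $)
  read c, top $: go to s, push YY$ → (s, aac, YY$)
  read a, top Y: go to s, push ε → (s, ac, Y$)
  read a, top Y: go to s, push ε → (s, c, $)
  read c, top $: go to s, push YY$ → (s, ε, YY$)
All input consumed in state s with stack YY$.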